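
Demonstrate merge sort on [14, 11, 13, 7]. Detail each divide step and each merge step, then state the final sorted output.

Merge sort trace:

Split: [14, 11, 13, 7] -> [14, 11] and [13, 7]
  Split: [14, 11] -> [14] and [11]
  Merge: [14] + [11] -> [11, 14]
  Split: [13, 7] -> [13] and [7]
  Merge: [13] + [7] -> [7, 13]
Merge: [11, 14] + [7, 13] -> [7, 11, 13, 14]

Final sorted array: [7, 11, 13, 14]

The merge sort proceeds by recursively splitting the array and merging sorted halves.
After all merges, the sorted array is [7, 11, 13, 14].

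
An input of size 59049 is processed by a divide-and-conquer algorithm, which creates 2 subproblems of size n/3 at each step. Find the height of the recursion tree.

For divide and conquer with division factor 3:

Problem sizes at each level:
Level 0: 59049
Level 1: 19683
Level 2: 6561
Level 3: 2187
Level 4: 729
Level 5: 243
Level 6: 81
Level 7: 27
Level 8: 9
Level 9: 3
Level 10: 1

The root is level 0 and the size-1 base case is level 10 (the tree spans levels 0 through 10, i.e. 11 levels counting the root), so the depth is the number of divisions: log_3(59049) = 10

The recursion tree depth is log_3(59049) = 10. At each level, the problem size is divided by 3, so it takes 10 divisions to reduce to a base case of size 1. The algorithm makes 2 recursive calls at each level.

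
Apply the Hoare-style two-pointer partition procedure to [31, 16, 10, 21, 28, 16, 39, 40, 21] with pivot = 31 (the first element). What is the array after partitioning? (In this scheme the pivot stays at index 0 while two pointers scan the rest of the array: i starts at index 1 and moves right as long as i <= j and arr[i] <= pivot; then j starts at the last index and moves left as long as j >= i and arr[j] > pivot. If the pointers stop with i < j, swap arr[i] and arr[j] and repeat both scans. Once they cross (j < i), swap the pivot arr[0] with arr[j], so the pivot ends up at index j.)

Hoare-style two-pointer partition with pivot = 31:

Initial array: [31, 16, 10, 21, 28, 16, 39, 40, 21]

Pointers start at i = 1, j = 8.
i stops at index 6 (arr[6]=39 > 31), j stops at index 8 (arr[8]=21 <= 31): swap arr[6] and arr[8], array becomes [31, 16, 10, 21, 28, 16, 21, 40, 39]
i ends at 7, j ends at 6: the pointers have crossed (j < i), so scanning stops.

Swap pivot arr[0] with arr[6] to place pivot at position 6: [21, 16, 10, 21, 28, 16, 31, 40, 39]
Pivot position: 6

After partitioning with pivot 31, the array becomes [21, 16, 10, 21, 28, 16, 31, 40, 39]. The pivot is placed at index 6. All elements to the left of the pivot are <= 31, and all elements to the right are > 31.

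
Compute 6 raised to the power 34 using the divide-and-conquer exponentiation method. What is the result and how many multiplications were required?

Computing 6^34 by squaring (build up from 6^1; each line after the first costs one multiplication):

6^1 = 6
6^2 = (6^1)^2 = 6^2 = 36
6^4 = (6^2)^2 = 36^2 = 1296
6^8 = (6^4)^2 = 1296^2 = 1679616
6^16 = (6^8)^2 = 1679616^2 = 2821109907456
6^17 = 6 * 6^16 = 6 * 2821109907456 = 16926659444736
6^34 = (6^17)^2 = 16926659444736^2 = 286511799958070431838109696

Result: 286511799958070431838109696
Multiplications needed: 6 (6 lines after 6^1)

6^34 = 286511799958070431838109696. Using exponentiation by squaring, this requires 6 multiplications. The key idea: if the exponent is even, square the half-power; if odd, multiply by the base once.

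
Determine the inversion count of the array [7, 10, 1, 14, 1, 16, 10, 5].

Finding inversions in [7, 10, 1, 14, 1, 16, 10, 5]:

(0, 2): arr[0]=7 > arr[2]=1
(0, 4): arr[0]=7 > arr[4]=1
(0, 7): arr[0]=7 > arr[7]=5
(1, 2): arr[1]=10 > arr[2]=1
(1, 4): arr[1]=10 > arr[4]=1
(1, 7): arr[1]=10 > arr[7]=5
(3, 4): arr[3]=14 > arr[4]=1
(3, 6): arr[3]=14 > arr[6]=10
(3, 7): arr[3]=14 > arr[7]=5
(5, 6): arr[5]=16 > arr[6]=10
(5, 7): arr[5]=16 > arr[7]=5
(6, 7): arr[6]=10 > arr[7]=5

Total inversions: 12

The array has 12 inversion(s): (0,2), (0,4), (0,7), (1,2), (1,4), (1,7), (3,4), (3,6), (3,7), (5,6), (5,7), (6,7). Each pair (i,j) satisfies i < j and arr[i] > arr[j].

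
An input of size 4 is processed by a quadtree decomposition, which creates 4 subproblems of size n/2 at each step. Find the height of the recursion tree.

For divide and conquer with division factor 2:

Problem sizes at each level:
Level 0: 4
Level 1: 2
Level 2: 1

The root is level 0 and the size-1 base case is level 2 (the tree spans levels 0 through 2, i.e. 3 levels counting the root), so the depth is the number of divisions: log_2(4) = 2

The recursion tree depth is log_2(4) = 2. At each level, the problem size is divided by 2, so it takes 2 divisions to reduce to a base case of size 1. The algorithm makes 4 recursive calls at each level.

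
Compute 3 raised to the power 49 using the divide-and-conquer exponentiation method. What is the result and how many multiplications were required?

Computing 3^49 by squaring (build up from 3^1; each line after the first costs one multiplication):

3^1 = 3
3^2 = (3^1)^2 = 3^2 = 9
3^3 = 3 * 3^2 = 3 * 9 = 27
3^6 = (3^3)^2 = 27^2 = 729
3^12 = (3^6)^2 = 729^2 = 531441
3^24 = (3^12)^2 = 531441^2 = 282429536481
3^48 = (3^24)^2 = 282429536481^2 = 79766443076872509863361
3^49 = 3 * 3^48 = 3 * 79766443076872509863361 = 239299329230617529590083

Result: 239299329230617529590083
Multiplications needed: 7 (7 lines after 3^1)

3^49 = 239299329230617529590083. Using exponentiation by squaring, this requires 7 multiplications. The key idea: if the exponent is even, square the half-power; if odd, multiply by the base once.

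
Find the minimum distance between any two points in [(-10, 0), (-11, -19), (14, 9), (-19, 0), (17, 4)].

Computing all pairwise distances among 5 points:

d((-10, 0), (-11, -19)) = 19.0263
d((-10, 0), (14, 9)) = 25.632
d((-10, 0), (-19, 0)) = 9.0
d((-10, 0), (17, 4)) = 27.2947
d((-11, -19), (14, 9)) = 37.5366
d((-11, -19), (-19, 0)) = 20.6155
d((-11, -19), (17, 4)) = 36.2353
d((14, 9), (-19, 0)) = 34.2053
d((14, 9), (17, 4)) = 5.831 <-- minimum
d((-19, 0), (17, 4)) = 36.2215

Closest pair: (14, 9) and (17, 4) with distance 5.831

The closest pair is (14, 9) and (17, 4) with Euclidean distance 5.831. For 5 points, brute-force pairwise comparison is shown above. For large n, the divide-and-conquer algorithm (sort by x, recurse on halves, check the dividing strip) achieves O(n log n).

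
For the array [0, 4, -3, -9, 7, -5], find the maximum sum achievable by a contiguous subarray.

Using Kadane's algorithm on [0, 4, -3, -9, 7, -5]:

Scanning through the array:
Position 1 (value 4): max_ending_here = 4, max_so_far = 4
Position 2 (value -3): max_ending_here = 1, max_so_far = 4
Position 3 (value -9): max_ending_here = -8, max_so_far = 4
Position 4 (value 7): max_ending_here = 7, max_so_far = 7
Position 5 (value -5): max_ending_here = 2, max_so_far = 7

Maximum subarray: [7]
Maximum sum: 7

The maximum subarray is [7] with sum 7. This subarray runs from index 4 to index 4.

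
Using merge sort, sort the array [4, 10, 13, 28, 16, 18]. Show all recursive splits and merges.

Merge sort trace:

Split: [4, 10, 13, 28, 16, 18] -> [4, 10, 13] and [28, 16, 18]
  Split: [4, 10, 13] -> [4] and [10, 13]
    Split: [10, 13] -> [10] and [13]
    Merge: [10] + [13] -> [10, 13]
  Merge: [4] + [10, 13] -> [4, 10, 13]
  Split: [28, 16, 18] -> [28] and [16, 18]
    Split: [16, 18] -> [16] and [18]
    Merge: [16] + [18] -> [16, 18]
  Merge: [28] + [16, 18] -> [16, 18, 28]
Merge: [4, 10, 13] + [16, 18, 28] -> [4, 10, 13, 16, 18, 28]

Final sorted array: [4, 10, 13, 16, 18, 28]

The merge sort proceeds by recursively splitting the array and merging sorted halves.
After all merges, the sorted array is [4, 10, 13, 16, 18, 28].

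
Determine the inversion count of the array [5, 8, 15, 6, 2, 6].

Finding inversions in [5, 8, 15, 6, 2, 6]:

(0, 4): arr[0]=5 > arr[4]=2
(1, 3): arr[1]=8 > arr[3]=6
(1, 4): arr[1]=8 > arr[4]=2
(1, 5): arr[1]=8 > arr[5]=6
(2, 3): arr[2]=15 > arr[3]=6
(2, 4): arr[2]=15 > arr[4]=2
(2, 5): arr[2]=15 > arr[5]=6
(3, 4): arr[3]=6 > arr[4]=2

Total inversions: 8

The array has 8 inversion(s): (0,4), (1,3), (1,4), (1,5), (2,3), (2,4), (2,5), (3,4). Each pair (i,j) satisfies i < j and arr[i] > arr[j].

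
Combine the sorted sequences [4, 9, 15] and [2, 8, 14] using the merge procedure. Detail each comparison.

Merging process:

Compare 4 vs 2: take 2 from right. Merged: [2]
Compare 4 vs 8: take 4 from left. Merged: [2, 4]
Compare 9 vs 8: take 8 from right. Merged: [2, 4, 8]
Compare 9 vs 14: take 9 from left. Merged: [2, 4, 8, 9]
Compare 15 vs 14: take 14 from right. Merged: [2, 4, 8, 9, 14]
Append remaining from left: [15]. Merged: [2, 4, 8, 9, 14, 15]

Final merged array: [2, 4, 8, 9, 14, 15]
Total comparisons: 5

The merged array is [2, 4, 8, 9, 14, 15], requiring 5 comparisons. The merge step runs in O(n) time where n is the total number of elements.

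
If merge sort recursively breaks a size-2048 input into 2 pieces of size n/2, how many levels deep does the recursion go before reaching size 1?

For divide and conquer with division factor 2:

Problem sizes at each level:
Level 0: 2048
Level 1: 1024
Level 2: 512
Level 3: 256
Level 4: 128
Level 5: 64
Level 6: 32
Level 7: 16
Level 8: 8
Level 9: 4
Level 10: 2
Level 11: 1

The root is level 0 and the size-1 base case is level 11 (the tree spans levels 0 through 11, i.e. 12 levels counting the root), so the depth is the number of divisions: log_2(2048) = 11

The recursion tree depth is log_2(2048) = 11. At each level, the problem size is divided by 2, so it takes 11 divisions to reduce to a base case of size 1. The algorithm makes 2 recursive calls at each level.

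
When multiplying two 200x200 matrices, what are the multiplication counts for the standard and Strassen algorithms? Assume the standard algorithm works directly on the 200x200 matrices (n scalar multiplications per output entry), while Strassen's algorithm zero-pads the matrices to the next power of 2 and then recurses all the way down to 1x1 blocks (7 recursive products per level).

Matrix multiplication for 200x200 matrices:

Strassen's algorithm requires power-of-2 dimensions. Pad 200x200 to 256x256 (next power of 2).

Standard algorithm: 200^3 = 8000000 multiplications
Strassen's algorithm: 7^(log2(256)) = 7^8 = 5764801 multiplications
Savings: 8000000 - 5764801 = 2235199 multiplications

Standard: 8000000 multiplications (200^3). Strassen: 5764801 multiplications (7^8, after padding to 256x256). Strassen reduces 8 recursive multiplications to 7 at each level.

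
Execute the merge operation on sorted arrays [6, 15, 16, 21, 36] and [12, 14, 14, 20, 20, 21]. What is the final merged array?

Merging process:

Compare 6 vs 12: take 6 from left. Merged: [6]
Compare 15 vs 12: take 12 from right. Merged: [6, 12]
Compare 15 vs 14: take 14 from right. Merged: [6, 12, 14]
Compare 15 vs 14: take 14 from right. Merged: [6, 12, 14, 14]
Compare 15 vs 20: take 15 from left. Merged: [6, 12, 14, 14, 15]
Compare 16 vs 20: take 16 from left. Merged: [6, 12, 14, 14, 15, 16]
Compare 21 vs 20: take 20 from right. Merged: [6, 12, 14, 14, 15, 16, 20]
Compare 21 vs 20: take 20 from right. Merged: [6, 12, 14, 14, 15, 16, 20, 20]
Compare 21 vs 21: take 21 from left. Merged: [6, 12, 14, 14, 15, 16, 20, 20, 21]
Compare 36 vs 21: take 21 from right. Merged: [6, 12, 14, 14, 15, 16, 20, 20, 21, 21]
Append remaining from left: [36]. Merged: [6, 12, 14, 14, 15, 16, 20, 20, 21, 21, 36]

Final merged array: [6, 12, 14, 14, 15, 16, 20, 20, 21, 21, 36]
Total comparisons: 10

The merged array is [6, 12, 14, 14, 15, 16, 20, 20, 21, 21, 36], requiring 10 comparisons. The merge step runs in O(n) time where n is the total number of elements.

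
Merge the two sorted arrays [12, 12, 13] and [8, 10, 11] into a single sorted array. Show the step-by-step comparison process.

Merging process:

Compare 12 vs 8: take 8 from right. Merged: [8]
Compare 12 vs 10: take 10 from right. Merged: [8, 10]
Compare 12 vs 11: take 11 from right. Merged: [8, 10, 11]
Append remaining from left: [12, 12, 13]. Merged: [8, 10, 11, 12, 12, 13]

Final merged array: [8, 10, 11, 12, 12, 13]
Total comparisons: 3

The merged array is [8, 10, 11, 12, 12, 13], requiring 3 comparisons. The merge step runs in O(n) time where n is the total number of elements.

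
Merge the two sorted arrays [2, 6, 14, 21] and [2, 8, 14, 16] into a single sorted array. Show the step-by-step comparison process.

Merging process:

Compare 2 vs 2: take 2 from left. Merged: [2]
Compare 6 vs 2: take 2 from right. Merged: [2, 2]
Compare 6 vs 8: take 6 from left. Merged: [2, 2, 6]
Compare 14 vs 8: take 8 from right. Merged: [2, 2, 6, 8]
Compare 14 vs 14: take 14 from left. Merged: [2, 2, 6, 8, 14]
Compare 21 vs 14: take 14 from right. Merged: [2, 2, 6, 8, 14, 14]
Compare 21 vs 16: take 16 from right. Merged: [2, 2, 6, 8, 14, 14, 16]
Append remaining from left: [21]. Merged: [2, 2, 6, 8, 14, 14, 16, 21]

Final merged array: [2, 2, 6, 8, 14, 14, 16, 21]
Total comparisons: 7

The merged array is [2, 2, 6, 8, 14, 14, 16, 21], requiring 7 comparisons. The merge step runs in O(n) time where n is the total number of elements.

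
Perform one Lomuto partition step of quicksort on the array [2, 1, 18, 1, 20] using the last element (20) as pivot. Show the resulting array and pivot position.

Lomuto partition with pivot = 20:

Initial array: [2, 1, 18, 1, 20]

arr[0]=2 <= 20: swap with position 0, array becomes [2, 1, 18, 1, 20]
arr[1]=1 <= 20: swap with position 1, array becomes [2, 1, 18, 1, 20]
arr[2]=18 <= 20: swap with position 2, array becomes [2, 1, 18, 1, 20]
arr[3]=1 <= 20: swap with position 3, array becomes [2, 1, 18, 1, 20]

Place pivot at position 4: [2, 1, 18, 1, 20]
Pivot position: 4

After partitioning with pivot 20, the array becomes [2, 1, 18, 1, 20]. The pivot is placed at index 4. All elements to the left of the pivot are <= 20, and all elements to the right are > 20.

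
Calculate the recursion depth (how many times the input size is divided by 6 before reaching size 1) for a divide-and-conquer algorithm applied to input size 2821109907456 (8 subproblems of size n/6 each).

For divide and conquer with division factor 6:

Problem sizes at each level:
Level 0: 2821109907456
Level 1: 470184984576
Level 2: 78364164096
Level 3: 13060694016
Level 4: 2176782336
Level 5: 362797056
Level 6: 60466176
Level 7: 10077696
Level 8: 1679616
Level 9: 279936
Level 10: 46656
Level 11: 7776
Level 12: 1296
Level 13: 216
Level 14: 36
Level 15: 6
Level 16: 1

The root is level 0 and the size-1 base case is level 16 (the tree spans levels 0 through 16, i.e. 17 levels counting the root), so the depth is the number of divisions: log_6(2821109907456) = 16

The recursion tree depth is log_6(2821109907456) = 16. At each level, the problem size is divided by 6, so it takes 16 divisions to reduce to a base case of size 1. The algorithm makes 8 recursive calls at each level.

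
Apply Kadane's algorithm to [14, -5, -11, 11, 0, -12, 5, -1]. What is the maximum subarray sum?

Using Kadane's algorithm on [14, -5, -11, 11, 0, -12, 5, -1]:

Scanning through the array:
Position 1 (value -5): max_ending_here = 9, max_so_far = 14
Position 2 (value -11): max_ending_here = -2, max_so_far = 14
Position 3 (value 11): max_ending_here = 11, max_so_far = 14
Position 4 (value 0): max_ending_here = 11, max_so_far = 14
Position 5 (value -12): max_ending_here = -1, max_so_far = 14
Position 6 (value 5): max_ending_here = 5, max_so_far = 14
Position 7 (value -1): max_ending_here = 4, max_so_far = 14

Maximum subarray: [14]
Maximum sum: 14

The maximum subarray is [14] with sum 14. This subarray runs from index 0 to index 0.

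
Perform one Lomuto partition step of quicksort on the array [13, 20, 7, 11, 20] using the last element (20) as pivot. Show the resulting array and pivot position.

Lomuto partition with pivot = 20:

Initial array: [13, 20, 7, 11, 20]

arr[0]=13 <= 20: swap with position 0, array becomes [13, 20, 7, 11, 20]
arr[1]=20 <= 20: swap with position 1, array becomes [13, 20, 7, 11, 20]
arr[2]=7 <= 20: swap with position 2, array becomes [13, 20, 7, 11, 20]
arr[3]=11 <= 20: swap with position 3, array becomes [13, 20, 7, 11, 20]

Place pivot at position 4: [13, 20, 7, 11, 20]
Pivot position: 4

After partitioning with pivot 20, the array becomes [13, 20, 7, 11, 20]. The pivot is placed at index 4. All elements to the left of the pivot are <= 20, and all elements to the right are > 20.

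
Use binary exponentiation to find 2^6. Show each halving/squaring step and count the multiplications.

Computing 2^6 by squaring (build up from 2^1; each line after the first costs one multiplication):

2^1 = 2
2^2 = (2^1)^2 = 2^2 = 4
2^3 = 2 * 2^2 = 2 * 4 = 8
2^6 = (2^3)^2 = 8^2 = 64

Result: 64
Multiplications needed: 3 (3 lines after 2^1)

2^6 = 64. Using exponentiation by squaring, this requires 3 multiplications. The key idea: if the exponent is even, square the half-power; if odd, multiply by the base once.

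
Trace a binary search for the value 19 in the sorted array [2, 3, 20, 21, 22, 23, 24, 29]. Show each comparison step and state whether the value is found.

Binary search for 19 in [2, 3, 20, 21, 22, 23, 24, 29]:

lo=0, hi=7, mid=3, arr[mid]=21 -> 21 > 19, search left half
lo=0, hi=2, mid=1, arr[mid]=3 -> 3 < 19, search right half
lo=2, hi=2, mid=2, arr[mid]=20 -> 20 > 19, search left half
lo=2 > hi=1, target 19 not found

Binary search determines that 19 is not in the array after 3 comparisons. The search space was exhausted without finding the target.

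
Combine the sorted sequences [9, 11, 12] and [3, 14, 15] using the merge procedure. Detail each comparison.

Merging process:

Compare 9 vs 3: take 3 from right. Merged: [3]
Compare 9 vs 14: take 9 from left. Merged: [3, 9]
Compare 11 vs 14: take 11 from left. Merged: [3, 9, 11]
Compare 12 vs 14: take 12 from left. Merged: [3, 9, 11, 12]
Append remaining from right: [14, 15]. Merged: [3, 9, 11, 12, 14, 15]

Final merged array: [3, 9, 11, 12, 14, 15]
Total comparisons: 4

The merged array is [3, 9, 11, 12, 14, 15], requiring 4 comparisons. The merge step runs in O(n) time where n is the total number of elements.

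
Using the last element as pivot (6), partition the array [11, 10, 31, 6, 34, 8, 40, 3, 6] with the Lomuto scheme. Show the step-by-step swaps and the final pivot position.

Lomuto partition with pivot = 6:

Initial array: [11, 10, 31, 6, 34, 8, 40, 3, 6]

arr[0]=11 > 6: no swap
arr[1]=10 > 6: no swap
arr[2]=31 > 6: no swap
arr[3]=6 <= 6: swap with position 0, array becomes [6, 10, 31, 11, 34, 8, 40, 3, 6]
arr[4]=34 > 6: no swap
arr[5]=8 > 6: no swap
arr[6]=40 > 6: no swap
arr[7]=3 <= 6: swap with position 1, array becomes [6, 3, 31, 11, 34, 8, 40, 10, 6]

Place pivot at position 2: [6, 3, 6, 11, 34, 8, 40, 10, 31]
Pivot position: 2

After partitioning with pivot 6, the array becomes [6, 3, 6, 11, 34, 8, 40, 10, 31]. The pivot is placed at index 2. All elements to the left of the pivot are <= 6, and all elements to the right are > 6.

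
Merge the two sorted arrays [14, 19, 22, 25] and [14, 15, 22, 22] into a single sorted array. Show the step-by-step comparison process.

Merging process:

Compare 14 vs 14: take 14 from left. Merged: [14]
Compare 19 vs 14: take 14 from right. Merged: [14, 14]
Compare 19 vs 15: take 15 from right. Merged: [14, 14, 15]
Compare 19 vs 22: take 19 from left. Merged: [14, 14, 15, 19]
Compare 22 vs 22: take 22 from left. Merged: [14, 14, 15, 19, 22]
Compare 25 vs 22: take 22 from right. Merged: [14, 14, 15, 19, 22, 22]
Compare 25 vs 22: take 22 from right. Merged: [14, 14, 15, 19, 22, 22, 22]
Append remaining from left: [25]. Merged: [14, 14, 15, 19, 22, 22, 22, 25]

Final merged array: [14, 14, 15, 19, 22, 22, 22, 25]
Total comparisons: 7

The merged array is [14, 14, 15, 19, 22, 22, 22, 25], requiring 7 comparisons. The merge step runs in O(n) time where n is the total number of elements.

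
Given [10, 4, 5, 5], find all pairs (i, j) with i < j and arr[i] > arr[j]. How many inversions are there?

Finding inversions in [10, 4, 5, 5]:

(0, 1): arr[0]=10 > arr[1]=4
(0, 2): arr[0]=10 > arr[2]=5
(0, 3): arr[0]=10 > arr[3]=5

Total inversions: 3

The array has 3 inversion(s): (0,1), (0,2), (0,3). Each pair (i,j) satisfies i < j and arr[i] > arr[j].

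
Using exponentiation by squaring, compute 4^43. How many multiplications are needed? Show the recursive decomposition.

Computing 4^43 by squaring (build up from 4^1; each line after the first costs one multiplication):

4^1 = 4
4^2 = (4^1)^2 = 4^2 = 16
4^4 = (4^2)^2 = 16^2 = 256
4^5 = 4 * 4^4 = 4 * 256 = 1024
4^10 = (4^5)^2 = 1024^2 = 1048576
4^20 = (4^10)^2 = 1048576^2 = 1099511627776
4^21 = 4 * 4^20 = 4 * 1099511627776 = 4398046511104
4^42 = (4^21)^2 = 4398046511104^2 = 19342813113834066795298816
4^43 = 4 * 4^42 = 4 * 19342813113834066795298816 = 77371252455336267181195264

Result: 77371252455336267181195264
Multiplications needed: 8 (8 lines after 4^1)

4^43 = 77371252455336267181195264. Using exponentiation by squaring, this requires 8 multiplications. The key idea: if the exponent is even, square the half-power; if odd, multiply by the base once.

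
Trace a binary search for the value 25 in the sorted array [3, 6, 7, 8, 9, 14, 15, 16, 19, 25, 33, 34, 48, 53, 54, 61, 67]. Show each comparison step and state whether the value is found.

Binary search for 25 in [3, 6, 7, 8, 9, 14, 15, 16, 19, 25, 33, 34, 48, 53, 54, 61, 67]:

lo=0, hi=16, mid=8, arr[mid]=19 -> 19 < 25, search right half
lo=9, hi=16, mid=12, arr[mid]=48 -> 48 > 25, search left half
lo=9, hi=11, mid=10, arr[mid]=33 -> 33 > 25, search left half
lo=9, hi=9, mid=9, arr[mid]=25 -> Found target at index 9!

Binary search finds 25 at index 9 after 4 comparisons. The search repeatedly halves the search space by comparing with the middle element.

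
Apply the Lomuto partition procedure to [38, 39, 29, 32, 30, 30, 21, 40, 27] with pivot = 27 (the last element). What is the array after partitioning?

Lomuto partition with pivot = 27:

Initial array: [38, 39, 29, 32, 30, 30, 21, 40, 27]

arr[0]=38 > 27: no swap
arr[1]=39 > 27: no swap
arr[2]=29 > 27: no swap
arr[3]=32 > 27: no swap
arr[4]=30 > 27: no swap
arr[5]=30 > 27: no swap
arr[6]=21 <= 27: swap with position 0, array becomes [21, 39, 29, 32, 30, 30, 38, 40, 27]
arr[7]=40 > 27: no swap

Place pivot at position 1: [21, 27, 29, 32, 30, 30, 38, 40, 39]
Pivot position: 1

After partitioning with pivot 27, the array becomes [21, 27, 29, 32, 30, 30, 38, 40, 39]. The pivot is placed at index 1. All elements to the left of the pivot are <= 27, and all elements to the right are > 27.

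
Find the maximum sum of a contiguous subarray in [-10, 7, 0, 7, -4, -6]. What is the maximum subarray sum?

Using Kadane's algorithm on [-10, 7, 0, 7, -4, -6]:

Scanning through the array:
Position 1 (value 7): max_ending_here = 7, max_so_far = 7
Position 2 (value 0): max_ending_here = 7, max_so_far = 7
Position 3 (value 7): max_ending_here = 14, max_so_far = 14
Position 4 (value -4): max_ending_here = 10, max_so_far = 14
Position 5 (value -6): max_ending_here = 4, max_so_far = 14

Maximum subarray: [7, 0, 7]
Maximum sum: 14

The maximum subarray is [7, 0, 7] with sum 14. This subarray runs from index 1 to index 3.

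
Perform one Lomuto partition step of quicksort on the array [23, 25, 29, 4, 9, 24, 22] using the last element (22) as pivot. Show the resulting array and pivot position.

Lomuto partition with pivot = 22:

Initial array: [23, 25, 29, 4, 9, 24, 22]

arr[0]=23 > 22: no swap
arr[1]=25 > 22: no swap
arr[2]=29 > 22: no swap
arr[3]=4 <= 22: swap with position 0, array becomes [4, 25, 29, 23, 9, 24, 22]
arr[4]=9 <= 22: swap with position 1, array becomes [4, 9, 29, 23, 25, 24, 22]
arr[5]=24 > 22: no swap

Place pivot at position 2: [4, 9, 22, 23, 25, 24, 29]
Pivot position: 2

After partitioning with pivot 22, the array becomes [4, 9, 22, 23, 25, 24, 29]. The pivot is placed at index 2. All elements to the left of the pivot are <= 22, and all elements to the right are > 22.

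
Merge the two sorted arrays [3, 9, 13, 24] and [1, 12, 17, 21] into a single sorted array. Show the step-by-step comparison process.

Merging process:

Compare 3 vs 1: take 1 from right. Merged: [1]
Compare 3 vs 12: take 3 from left. Merged: [1, 3]
Compare 9 vs 12: take 9 from left. Merged: [1, 3, 9]
Compare 13 vs 12: take 12 from right. Merged: [1, 3, 9, 12]
Compare 13 vs 17: take 13 from left. Merged: [1, 3, 9, 12, 13]
Compare 24 vs 17: take 17 from right. Merged: [1, 3, 9, 12, 13, 17]
Compare 24 vs 21: take 21 from right. Merged: [1, 3, 9, 12, 13, 17, 21]
Append remaining from left: [24]. Merged: [1, 3, 9, 12, 13, 17, 21, 24]

Final merged array: [1, 3, 9, 12, 13, 17, 21, 24]
Total comparisons: 7

The merged array is [1, 3, 9, 12, 13, 17, 21, 24], requiring 7 comparisons. The merge step runs in O(n) time where n is the total number of elements.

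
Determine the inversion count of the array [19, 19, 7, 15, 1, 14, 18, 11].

Finding inversions in [19, 19, 7, 15, 1, 14, 18, 11]:

(0, 2): arr[0]=19 > arr[2]=7
(0, 3): arr[0]=19 > arr[3]=15
(0, 4): arr[0]=19 > arr[4]=1
(0, 5): arr[0]=19 > arr[5]=14
(0, 6): arr[0]=19 > arr[6]=18
(0, 7): arr[0]=19 > arr[7]=11
(1, 2): arr[1]=19 > arr[2]=7
(1, 3): arr[1]=19 > arr[3]=15
(1, 4): arr[1]=19 > arr[4]=1
(1, 5): arr[1]=19 > arr[5]=14
(1, 6): arr[1]=19 > arr[6]=18
(1, 7): arr[1]=19 > arr[7]=11
(2, 4): arr[2]=7 > arr[4]=1
(3, 4): arr[3]=15 > arr[4]=1
(3, 5): arr[3]=15 > arr[5]=14
(3, 7): arr[3]=15 > arr[7]=11
(5, 7): arr[5]=14 > arr[7]=11
(6, 7): arr[6]=18 > arr[7]=11

Total inversions: 18

The array has 18 inversion(s): (0,2), (0,3), (0,4), (0,5), (0,6), (0,7), (1,2), (1,3), (1,4), (1,5), (1,6), (1,7), (2,4), (3,4), (3,5), (3,7), (5,7), (6,7). Each pair (i,j) satisfies i < j and arr[i] > arr[j].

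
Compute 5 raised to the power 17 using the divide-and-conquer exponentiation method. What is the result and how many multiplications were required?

Computing 5^17 by squaring (build up from 5^1; each line after the first costs one multiplication):

5^1 = 5
5^2 = (5^1)^2 = 5^2 = 25
5^4 = (5^2)^2 = 25^2 = 625
5^8 = (5^4)^2 = 625^2 = 390625
5^16 = (5^8)^2 = 390625^2 = 152587890625
5^17 = 5 * 5^16 = 5 * 152587890625 = 762939453125

Result: 762939453125
Multiplications needed: 5 (5 lines after 5^1)

5^17 = 762939453125. Using exponentiation by squaring, this requires 5 multiplications. The key idea: if the exponent is even, square the half-power; if odd, multiply by the base once.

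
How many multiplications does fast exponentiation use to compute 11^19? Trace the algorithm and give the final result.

Computing 11^19 by squaring (build up from 11^1; each line after the first costs one multiplication):

11^1 = 11
11^2 = (11^1)^2 = 11^2 = 121
11^4 = (11^2)^2 = 121^2 = 14641
11^8 = (11^4)^2 = 14641^2 = 214358881
11^9 = 11 * 11^8 = 11 * 214358881 = 2357947691
11^18 = (11^9)^2 = 2357947691^2 = 5559917313492231481
11^19 = 11 * 11^18 = 11 * 5559917313492231481 = 61159090448414546291

Result: 61159090448414546291
Multiplications needed: 6 (6 lines after 11^1)

11^19 = 61159090448414546291. Using exponentiation by squaring, this requires 6 multiplications. The key idea: if the exponent is even, square the half-power; if odd, multiply by the base once.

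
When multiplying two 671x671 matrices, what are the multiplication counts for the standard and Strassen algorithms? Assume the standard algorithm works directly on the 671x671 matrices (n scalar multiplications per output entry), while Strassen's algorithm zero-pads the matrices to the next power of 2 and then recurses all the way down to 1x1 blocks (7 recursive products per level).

Matrix multiplication for 671x671 matrices:

Strassen's algorithm requires power-of-2 dimensions. Pad 671x671 to 1024x1024 (next power of 2).

Standard algorithm: 671^3 = 302111711 multiplications
Strassen's algorithm: 7^(log2(1024)) = 7^10 = 282475249 multiplications
Savings: 302111711 - 282475249 = 19636462 multiplications

Standard: 302111711 multiplications (671^3). Strassen: 282475249 multiplications (7^10, after padding to 1024x1024). Strassen reduces 8 recursive multiplications to 7 at each level.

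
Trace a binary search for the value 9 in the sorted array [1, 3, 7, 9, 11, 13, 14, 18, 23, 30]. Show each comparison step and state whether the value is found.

Binary search for 9 in [1, 3, 7, 9, 11, 13, 14, 18, 23, 30]:

lo=0, hi=9, mid=4, arr[mid]=11 -> 11 > 9, search left half
lo=0, hi=3, mid=1, arr[mid]=3 -> 3 < 9, search right half
lo=2, hi=3, mid=2, arr[mid]=7 -> 7 < 9, search right half
lo=3, hi=3, mid=3, arr[mid]=9 -> Found target at index 3!

Binary search finds 9 at index 3 after 4 comparisons. The search repeatedly halves the search space by comparing with the middle element.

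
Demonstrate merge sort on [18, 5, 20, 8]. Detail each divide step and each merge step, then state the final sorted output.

Merge sort trace:

Split: [18, 5, 20, 8] -> [18, 5] and [20, 8]
  Split: [18, 5] -> [18] and [5]
  Merge: [18] + [5] -> [5, 18]
  Split: [20, 8] -> [20] and [8]
  Merge: [20] + [8] -> [8, 20]
Merge: [5, 18] + [8, 20] -> [5, 8, 18, 20]

Final sorted array: [5, 8, 18, 20]

The merge sort proceeds by recursively splitting the array and merging sorted halves.
After all merges, the sorted array is [5, 8, 18, 20].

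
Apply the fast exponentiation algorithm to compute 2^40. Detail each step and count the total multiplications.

Computing 2^40 by squaring (build up from 2^1; each line after the first costs one multiplication):

2^1 = 2
2^2 = (2^1)^2 = 2^2 = 4
2^4 = (2^2)^2 = 4^2 = 16
2^5 = 2 * 2^4 = 2 * 16 = 32
2^10 = (2^5)^2 = 32^2 = 1024
2^20 = (2^10)^2 = 1024^2 = 1048576
2^40 = (2^20)^2 = 1048576^2 = 1099511627776

Result: 1099511627776
Multiplications needed: 6 (6 lines after 2^1)

2^40 = 1099511627776. Using exponentiation by squaring, this requires 6 multiplications. The key idea: if the exponent is even, square the half-power; if odd, multiply by the base once.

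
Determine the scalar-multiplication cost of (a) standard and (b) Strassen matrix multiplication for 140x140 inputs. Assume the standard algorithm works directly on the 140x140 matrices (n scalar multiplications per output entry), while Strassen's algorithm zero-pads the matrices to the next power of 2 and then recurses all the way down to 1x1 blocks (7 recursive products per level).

Matrix multiplication for 140x140 matrices:

Strassen's algorithm requires power-of-2 dimensions. Pad 140x140 to 256x256 (next power of 2).

Standard algorithm: 140^3 = 2744000 multiplications
Strassen's algorithm: 7^(log2(256)) = 7^8 = 5764801 multiplications
Difference: 2744000 - 5764801 = -3020801 (Strassen uses MORE here due to padding overhead — for small or just-over-power-of-2 n, padding can outweigh the per-level savings)

Standard: 2744000 multiplications (140^3). Strassen: 5764801 multiplications (7^8, after padding to 256x256). Strassen reduces 8 recursive multiplications to 7 at each level.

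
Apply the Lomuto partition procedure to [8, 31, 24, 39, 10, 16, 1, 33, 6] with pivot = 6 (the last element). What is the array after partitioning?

Lomuto partition with pivot = 6:

Initial array: [8, 31, 24, 39, 10, 16, 1, 33, 6]

arr[0]=8 > 6: no swap
arr[1]=31 > 6: no swap
arr[2]=24 > 6: no swap
arr[3]=39 > 6: no swap
arr[4]=10 > 6: no swap
arr[5]=16 > 6: no swap
arr[6]=1 <= 6: swap with position 0, array becomes [1, 31, 24, 39, 10, 16, 8, 33, 6]
arr[7]=33 > 6: no swap

Place pivot at position 1: [1, 6, 24, 39, 10, 16, 8, 33, 31]
Pivot position: 1

After partitioning with pivot 6, the array becomes [1, 6, 24, 39, 10, 16, 8, 33, 31]. The pivot is placed at index 1. All elements to the left of the pivot are <= 6, and all elements to the right are > 6.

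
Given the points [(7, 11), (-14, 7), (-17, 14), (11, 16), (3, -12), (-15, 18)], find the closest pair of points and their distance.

Computing all pairwise distances among 6 points:

d((7, 11), (-14, 7)) = 21.3776
d((7, 11), (-17, 14)) = 24.1868
d((7, 11), (11, 16)) = 6.4031
d((7, 11), (3, -12)) = 23.3452
d((7, 11), (-15, 18)) = 23.0868
d((-14, 7), (-17, 14)) = 7.6158
d((-14, 7), (11, 16)) = 26.5707
d((-14, 7), (3, -12)) = 25.4951
d((-14, 7), (-15, 18)) = 11.0454
d((-17, 14), (11, 16)) = 28.0713
d((-17, 14), (3, -12)) = 32.8024
d((-17, 14), (-15, 18)) = 4.4721 <-- minimum
d((11, 16), (3, -12)) = 29.1204
d((11, 16), (-15, 18)) = 26.0768
d((3, -12), (-15, 18)) = 34.9857

Closest pair: (-17, 14) and (-15, 18) with distance 4.4721

The closest pair is (-17, 14) and (-15, 18) with Euclidean distance 4.4721. For 6 points, brute-force pairwise comparison is shown above. For large n, the divide-and-conquer algorithm (sort by x, recurse on halves, check the dividing strip) achieves O(n log n).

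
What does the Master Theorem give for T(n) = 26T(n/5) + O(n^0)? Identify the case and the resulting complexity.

Master Theorem for T(n) = 26T(n/5) + O(n^0):

a = 26, b = 5, c = 0
log_b(a) = log_5(26) = 2.0244

Case 1: c = 0 < log_5(26) = 2.0244
T(n) = O(n^(log_5 26))

For T(n) = 26T(n/5) + O(n^0): log_5(26) = 2.0244. This is Case 1 of the Master Theorem (c < log_b(a), work dominated by leaves), giving O(n^(log_5 26)).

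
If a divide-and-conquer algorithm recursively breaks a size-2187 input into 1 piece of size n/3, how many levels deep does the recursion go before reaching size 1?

For divide and conquer with division factor 3:

Problem sizes at each level:
Level 0: 2187
Level 1: 729
Level 2: 243
Level 3: 81
Level 4: 27
Level 5: 9
Level 6: 3
Level 7: 1

The root is level 0 and the size-1 base case is level 7 (the tree spans levels 0 through 7, i.e. 8 levels counting the root), so the depth is the number of divisions: log_3(2187) = 7

The recursion tree depth is log_3(2187) = 7. At each level, the problem size is divided by 3, so it takes 7 divisions to reduce to a base case of size 1. The algorithm makes 1 recursive call at each level.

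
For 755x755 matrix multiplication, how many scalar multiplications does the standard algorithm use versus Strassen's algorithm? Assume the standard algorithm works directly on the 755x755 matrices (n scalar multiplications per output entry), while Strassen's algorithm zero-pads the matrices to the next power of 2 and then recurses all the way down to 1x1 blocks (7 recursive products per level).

Matrix multiplication for 755x755 matrices:

Strassen's algorithm requires power-of-2 dimensions. Pad 755x755 to 1024x1024 (next power of 2).

Standard algorithm: 755^3 = 430368875 multiplications
Strassen's algorithm: 7^(log2(1024)) = 7^10 = 282475249 multiplications
Savings: 430368875 - 282475249 = 147893626 multiplications

Standard: 430368875 multiplications (755^3). Strassen: 282475249 multiplications (7^10, after padding to 1024x1024). Strassen reduces 8 recursive multiplications to 7 at each level.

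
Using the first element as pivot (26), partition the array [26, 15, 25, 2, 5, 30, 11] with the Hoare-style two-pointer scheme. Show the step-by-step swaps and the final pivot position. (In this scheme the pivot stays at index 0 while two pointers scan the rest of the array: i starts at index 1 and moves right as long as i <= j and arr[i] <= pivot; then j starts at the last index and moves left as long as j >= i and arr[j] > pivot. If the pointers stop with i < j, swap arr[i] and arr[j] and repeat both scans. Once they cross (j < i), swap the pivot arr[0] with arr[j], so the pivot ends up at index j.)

Hoare-style two-pointer partition with pivot = 26:

Initial array: [26, 15, 25, 2, 5, 30, 11]

Pointers start at i = 1, j = 6.
i stops at index 5 (arr[5]=30 > 26), j stops at index 6 (arr[6]=11 <= 26): swap arr[5] and arr[6], array becomes [26, 15, 25, 2, 5, 11, 30]
i ends at 6, j ends at 5: the pointers have crossed (j < i), so scanning stops.

Swap pivot arr[0] with arr[5] to place pivot at position 5: [11, 15, 25, 2, 5, 26, 30]
Pivot position: 5

After partitioning with pivot 26, the array becomes [11, 15, 25, 2, 5, 26, 30]. The pivot is placed at index 5. All elements to the left of the pivot are <= 26, and all elements to the right are > 26.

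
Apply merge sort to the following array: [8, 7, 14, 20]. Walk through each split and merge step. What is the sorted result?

Merge sort trace:

Split: [8, 7, 14, 20] -> [8, 7] and [14, 20]
  Split: [8, 7] -> [8] and [7]
  Merge: [8] + [7] -> [7, 8]
  Split: [14, 20] -> [14] and [20]
  Merge: [14] + [20] -> [14, 20]
Merge: [7, 8] + [14, 20] -> [7, 8, 14, 20]

Final sorted array: [7, 8, 14, 20]

The merge sort proceeds by recursively splitting the array and merging sorted halves.
After all merges, the sorted array is [7, 8, 14, 20].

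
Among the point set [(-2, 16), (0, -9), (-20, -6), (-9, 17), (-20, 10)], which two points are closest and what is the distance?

Computing all pairwise distances among 5 points:

d((-2, 16), (0, -9)) = 25.0799
d((-2, 16), (-20, -6)) = 28.4253
d((-2, 16), (-9, 17)) = 7.0711 <-- minimum
d((-2, 16), (-20, 10)) = 18.9737
d((0, -9), (-20, -6)) = 20.2237
d((0, -9), (-9, 17)) = 27.5136
d((0, -9), (-20, 10)) = 27.5862
d((-20, -6), (-9, 17)) = 25.4951
d((-20, -6), (-20, 10)) = 16.0
d((-9, 17), (-20, 10)) = 13.0384

Closest pair: (-2, 16) and (-9, 17) with distance 7.0711

The closest pair is (-2, 16) and (-9, 17) with Euclidean distance 7.0711. For 5 points, brute-force pairwise comparison is shown above. For large n, the divide-and-conquer algorithm (sort by x, recurse on halves, check the dividing strip) achieves O(n log n).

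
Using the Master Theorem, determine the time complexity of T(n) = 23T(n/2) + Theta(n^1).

Master Theorem for T(n) = 23T(n/2) + O(n^1):

a = 23, b = 2, c = 1
log_b(a) = log_2(23) = 4.5236

Case 1: c = 1 < log_2(23) = 4.5236
T(n) = O(n^(log_2 23))

For T(n) = 23T(n/2) + O(n^1): log_2(23) = 4.5236. This is Case 1 of the Master Theorem (c < log_b(a), work dominated by leaves), giving O(n^(log_2 23)).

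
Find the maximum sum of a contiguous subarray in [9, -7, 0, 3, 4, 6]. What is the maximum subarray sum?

Using Kadane's algorithm on [9, -7, 0, 3, 4, 6]:

Scanning through the array:
Position 1 (value -7): max_ending_here = 2, max_so_far = 9
Position 2 (value 0): max_ending_here = 2, max_so_far = 9
Position 3 (value 3): max_ending_here = 5, max_so_far = 9
Position 4 (value 4): max_ending_here = 9, max_so_far = 9
Position 5 (value 6): max_ending_here = 15, max_so_far = 15

Maximum subarray: [9, -7, 0, 3, 4, 6]
Maximum sum: 15

The maximum subarray is [9, -7, 0, 3, 4, 6] with sum 15. This subarray runs from index 0 to index 5.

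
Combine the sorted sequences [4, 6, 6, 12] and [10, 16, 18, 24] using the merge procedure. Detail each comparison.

Merging process:

Compare 4 vs 10: take 4 from left. Merged: [4]
Compare 6 vs 10: take 6 from left. Merged: [4, 6]
Compare 6 vs 10: take 6 from left. Merged: [4, 6, 6]
Compare 12 vs 10: take 10 from right. Merged: [4, 6, 6, 10]
Compare 12 vs 16: take 12 from left. Merged: [4, 6, 6, 10, 12]
Append remaining from right: [16, 18, 24]. Merged: [4, 6, 6, 10, 12, 16, 18, 24]

Final merged array: [4, 6, 6, 10, 12, 16, 18, 24]
Total comparisons: 5

The merged array is [4, 6, 6, 10, 12, 16, 18, 24], requiring 5 comparisons. The merge step runs in O(n) time where n is the total number of elements.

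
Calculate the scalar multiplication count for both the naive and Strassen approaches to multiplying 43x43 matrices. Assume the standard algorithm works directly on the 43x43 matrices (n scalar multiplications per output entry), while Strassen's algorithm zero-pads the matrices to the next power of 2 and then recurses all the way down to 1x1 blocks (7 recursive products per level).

Matrix multiplication for 43x43 matrices:

Strassen's algorithm requires power-of-2 dimensions. Pad 43x43 to 64x64 (next power of 2).

Standard algorithm: 43^3 = 79507 multiplications
Strassen's algorithm: 7^(log2(64)) = 7^6 = 117649 multiplications
Difference: 79507 - 117649 = -38142 (Strassen uses MORE here due to padding overhead — for small or just-over-power-of-2 n, padding can outweigh the per-level savings)

Standard: 79507 multiplications (43^3). Strassen: 117649 multiplications (7^6, after padding to 64x64). Strassen reduces 8 recursive multiplications to 7 at each level.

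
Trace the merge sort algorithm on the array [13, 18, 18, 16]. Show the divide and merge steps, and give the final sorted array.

Merge sort trace:

Split: [13, 18, 18, 16] -> [13, 18] and [18, 16]
  Split: [13, 18] -> [13] and [18]
  Merge: [13] + [18] -> [13, 18]
  Split: [18, 16] -> [18] and [16]
  Merge: [18] + [16] -> [16, 18]
Merge: [13, 18] + [16, 18] -> [13, 16, 18, 18]

Final sorted array: [13, 16, 18, 18]

The merge sort proceeds by recursively splitting the array and merging sorted halves.
After all merges, the sorted array is [13, 16, 18, 18].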